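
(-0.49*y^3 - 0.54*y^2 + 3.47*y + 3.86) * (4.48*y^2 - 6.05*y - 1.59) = -2.1952*y^5 + 0.545299999999999*y^4 + 19.5917*y^3 - 2.8421*y^2 - 28.8703*y - 6.1374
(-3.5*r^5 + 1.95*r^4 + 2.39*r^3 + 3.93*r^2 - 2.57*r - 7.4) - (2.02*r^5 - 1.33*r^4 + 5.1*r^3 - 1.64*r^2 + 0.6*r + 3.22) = -5.52*r^5 + 3.28*r^4 - 2.71*r^3 + 5.57*r^2 - 3.17*r - 10.62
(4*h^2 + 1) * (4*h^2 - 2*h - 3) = 16*h^4 - 8*h^3 - 8*h^2 - 2*h - 3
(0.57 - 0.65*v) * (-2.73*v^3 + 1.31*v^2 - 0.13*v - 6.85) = 1.7745*v^4 - 2.4076*v^3 + 0.8312*v^2 + 4.3784*v - 3.9045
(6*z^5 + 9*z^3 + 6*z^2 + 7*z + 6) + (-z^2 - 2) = 6*z^5 + 9*z^3 + 5*z^2 + 7*z + 4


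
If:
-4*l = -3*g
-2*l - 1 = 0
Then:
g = -2/3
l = -1/2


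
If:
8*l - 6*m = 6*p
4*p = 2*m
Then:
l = 9*p/4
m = 2*p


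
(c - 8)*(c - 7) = c^2 - 15*c + 56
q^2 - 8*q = q*(q - 8)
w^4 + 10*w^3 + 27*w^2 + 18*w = w*(w + 1)*(w + 3)*(w + 6)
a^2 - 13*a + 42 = (a - 7)*(a - 6)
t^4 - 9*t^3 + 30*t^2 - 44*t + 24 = (t - 3)*(t - 2)^3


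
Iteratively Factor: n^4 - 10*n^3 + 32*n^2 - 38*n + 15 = (n - 5)*(n^3 - 5*n^2 + 7*n - 3) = (n - 5)*(n - 3)*(n^2 - 2*n + 1) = (n - 5)*(n - 3)*(n - 1)*(n - 1)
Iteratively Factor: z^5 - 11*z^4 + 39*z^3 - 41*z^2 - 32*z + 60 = (z - 2)*(z^4 - 9*z^3 + 21*z^2 + z - 30) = (z - 3)*(z - 2)*(z^3 - 6*z^2 + 3*z + 10) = (z - 3)*(z - 2)*(z + 1)*(z^2 - 7*z + 10) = (z - 5)*(z - 3)*(z - 2)*(z + 1)*(z - 2)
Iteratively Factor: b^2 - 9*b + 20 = (b - 4)*(b - 5)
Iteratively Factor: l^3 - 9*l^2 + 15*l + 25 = (l - 5)*(l^2 - 4*l - 5) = (l - 5)^2*(l + 1)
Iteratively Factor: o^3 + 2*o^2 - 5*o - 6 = (o + 3)*(o^2 - o - 2) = (o - 2)*(o + 3)*(o + 1)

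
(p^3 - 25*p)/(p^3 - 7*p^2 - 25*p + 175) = p/(p - 7)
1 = 1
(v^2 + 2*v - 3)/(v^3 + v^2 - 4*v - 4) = (v^2 + 2*v - 3)/(v^3 + v^2 - 4*v - 4)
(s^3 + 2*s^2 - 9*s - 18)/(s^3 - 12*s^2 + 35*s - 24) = (s^2 + 5*s + 6)/(s^2 - 9*s + 8)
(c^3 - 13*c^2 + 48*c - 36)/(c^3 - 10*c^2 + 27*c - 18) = (c - 6)/(c - 3)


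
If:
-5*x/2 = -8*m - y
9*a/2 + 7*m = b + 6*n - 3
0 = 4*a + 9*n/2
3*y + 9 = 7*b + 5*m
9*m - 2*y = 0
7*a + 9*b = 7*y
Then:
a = -477/1133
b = 4067/2266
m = 475/1133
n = 424/1133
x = 2375/1133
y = 4275/2266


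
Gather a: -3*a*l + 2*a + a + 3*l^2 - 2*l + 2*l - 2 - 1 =a*(3 - 3*l) + 3*l^2 - 3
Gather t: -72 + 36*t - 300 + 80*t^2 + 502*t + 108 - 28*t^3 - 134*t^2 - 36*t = -28*t^3 - 54*t^2 + 502*t - 264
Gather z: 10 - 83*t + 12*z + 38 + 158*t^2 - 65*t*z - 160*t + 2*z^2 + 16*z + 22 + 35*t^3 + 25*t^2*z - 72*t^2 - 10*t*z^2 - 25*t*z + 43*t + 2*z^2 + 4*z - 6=35*t^3 + 86*t^2 - 200*t + z^2*(4 - 10*t) + z*(25*t^2 - 90*t + 32) + 64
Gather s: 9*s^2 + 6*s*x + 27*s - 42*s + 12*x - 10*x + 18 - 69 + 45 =9*s^2 + s*(6*x - 15) + 2*x - 6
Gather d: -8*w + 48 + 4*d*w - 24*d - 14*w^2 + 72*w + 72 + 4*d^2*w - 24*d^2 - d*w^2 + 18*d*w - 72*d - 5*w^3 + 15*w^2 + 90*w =d^2*(4*w - 24) + d*(-w^2 + 22*w - 96) - 5*w^3 + w^2 + 154*w + 120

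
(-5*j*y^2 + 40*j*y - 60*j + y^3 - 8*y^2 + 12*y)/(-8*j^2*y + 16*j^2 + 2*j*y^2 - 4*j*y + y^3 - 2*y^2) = (-5*j*y + 30*j + y^2 - 6*y)/(-8*j^2 + 2*j*y + y^2)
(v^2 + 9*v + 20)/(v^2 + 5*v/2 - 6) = 2*(v + 5)/(2*v - 3)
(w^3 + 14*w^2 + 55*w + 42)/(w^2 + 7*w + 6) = w + 7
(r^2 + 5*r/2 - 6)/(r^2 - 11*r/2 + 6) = (r + 4)/(r - 4)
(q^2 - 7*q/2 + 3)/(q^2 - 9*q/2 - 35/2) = (-2*q^2 + 7*q - 6)/(-2*q^2 + 9*q + 35)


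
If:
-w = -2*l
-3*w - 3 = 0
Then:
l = -1/2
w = -1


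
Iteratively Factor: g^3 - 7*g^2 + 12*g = (g)*(g^2 - 7*g + 12) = g*(g - 3)*(g - 4)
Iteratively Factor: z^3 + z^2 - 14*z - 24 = (z + 3)*(z^2 - 2*z - 8) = (z - 4)*(z + 3)*(z + 2)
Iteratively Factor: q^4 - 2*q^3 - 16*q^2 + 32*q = (q - 2)*(q^3 - 16*q) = q*(q - 2)*(q^2 - 16) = q*(q - 2)*(q + 4)*(q - 4)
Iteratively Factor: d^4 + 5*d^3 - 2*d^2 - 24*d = (d + 4)*(d^3 + d^2 - 6*d) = d*(d + 4)*(d^2 + d - 6) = d*(d + 3)*(d + 4)*(d - 2)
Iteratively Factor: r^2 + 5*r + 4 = (r + 1)*(r + 4)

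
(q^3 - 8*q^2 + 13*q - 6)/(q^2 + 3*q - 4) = (q^2 - 7*q + 6)/(q + 4)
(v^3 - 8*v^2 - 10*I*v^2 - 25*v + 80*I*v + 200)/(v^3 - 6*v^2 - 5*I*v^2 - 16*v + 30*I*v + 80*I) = (v - 5*I)/(v + 2)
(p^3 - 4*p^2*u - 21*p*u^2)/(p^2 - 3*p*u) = (p^2 - 4*p*u - 21*u^2)/(p - 3*u)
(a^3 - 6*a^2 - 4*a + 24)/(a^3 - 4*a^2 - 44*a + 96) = (a^2 - 4*a - 12)/(a^2 - 2*a - 48)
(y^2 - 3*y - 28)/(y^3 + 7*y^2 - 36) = (y^2 - 3*y - 28)/(y^3 + 7*y^2 - 36)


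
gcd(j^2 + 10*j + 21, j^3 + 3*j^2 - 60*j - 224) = j + 7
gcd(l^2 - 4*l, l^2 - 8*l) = l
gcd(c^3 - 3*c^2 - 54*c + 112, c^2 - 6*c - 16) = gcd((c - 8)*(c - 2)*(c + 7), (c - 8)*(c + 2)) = c - 8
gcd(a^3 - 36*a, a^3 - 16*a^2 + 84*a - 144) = a - 6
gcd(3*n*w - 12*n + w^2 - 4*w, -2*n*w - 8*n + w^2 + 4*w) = 1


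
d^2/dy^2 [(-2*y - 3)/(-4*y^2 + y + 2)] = 2*(2*(-12*y - 5)*(-4*y^2 + y + 2) - (2*y + 3)*(8*y - 1)^2)/(-4*y^2 + y + 2)^3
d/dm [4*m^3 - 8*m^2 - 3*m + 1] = 12*m^2 - 16*m - 3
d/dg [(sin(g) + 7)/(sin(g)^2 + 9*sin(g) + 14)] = -cos(g)/(sin(g) + 2)^2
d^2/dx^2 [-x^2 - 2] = -2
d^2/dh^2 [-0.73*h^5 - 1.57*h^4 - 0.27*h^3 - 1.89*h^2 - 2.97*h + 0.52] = -14.6*h^3 - 18.84*h^2 - 1.62*h - 3.78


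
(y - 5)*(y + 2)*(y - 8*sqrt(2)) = y^3 - 8*sqrt(2)*y^2 - 3*y^2 - 10*y + 24*sqrt(2)*y + 80*sqrt(2)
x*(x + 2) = x^2 + 2*x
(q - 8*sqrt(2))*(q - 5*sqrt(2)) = q^2 - 13*sqrt(2)*q + 80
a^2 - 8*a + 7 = (a - 7)*(a - 1)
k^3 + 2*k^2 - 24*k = k*(k - 4)*(k + 6)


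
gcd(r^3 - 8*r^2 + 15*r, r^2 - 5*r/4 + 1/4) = 1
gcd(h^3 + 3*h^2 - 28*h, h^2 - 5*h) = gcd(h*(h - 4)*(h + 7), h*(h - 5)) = h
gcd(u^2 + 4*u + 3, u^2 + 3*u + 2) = u + 1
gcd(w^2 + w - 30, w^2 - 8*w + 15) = w - 5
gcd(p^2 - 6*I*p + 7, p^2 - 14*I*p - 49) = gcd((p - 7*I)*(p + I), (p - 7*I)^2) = p - 7*I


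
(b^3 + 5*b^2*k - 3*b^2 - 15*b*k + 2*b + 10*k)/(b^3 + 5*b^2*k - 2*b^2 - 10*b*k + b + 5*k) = (b - 2)/(b - 1)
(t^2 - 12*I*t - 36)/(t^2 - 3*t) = (t^2 - 12*I*t - 36)/(t*(t - 3))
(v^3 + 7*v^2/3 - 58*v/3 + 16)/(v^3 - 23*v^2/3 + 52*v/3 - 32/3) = (v + 6)/(v - 4)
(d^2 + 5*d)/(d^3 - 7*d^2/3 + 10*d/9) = 9*(d + 5)/(9*d^2 - 21*d + 10)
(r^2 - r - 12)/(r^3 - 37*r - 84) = (r - 4)/(r^2 - 3*r - 28)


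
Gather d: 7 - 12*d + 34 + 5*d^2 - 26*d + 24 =5*d^2 - 38*d + 65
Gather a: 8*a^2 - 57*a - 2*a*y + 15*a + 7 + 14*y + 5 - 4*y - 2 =8*a^2 + a*(-2*y - 42) + 10*y + 10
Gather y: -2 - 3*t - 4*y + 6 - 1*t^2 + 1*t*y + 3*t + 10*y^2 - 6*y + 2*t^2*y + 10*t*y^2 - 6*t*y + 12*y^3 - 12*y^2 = -t^2 + 12*y^3 + y^2*(10*t - 2) + y*(2*t^2 - 5*t - 10) + 4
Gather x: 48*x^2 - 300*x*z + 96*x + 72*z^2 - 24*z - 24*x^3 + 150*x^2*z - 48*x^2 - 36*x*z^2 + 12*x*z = -24*x^3 + 150*x^2*z + x*(-36*z^2 - 288*z + 96) + 72*z^2 - 24*z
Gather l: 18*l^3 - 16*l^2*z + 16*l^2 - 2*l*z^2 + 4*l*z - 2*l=18*l^3 + l^2*(16 - 16*z) + l*(-2*z^2 + 4*z - 2)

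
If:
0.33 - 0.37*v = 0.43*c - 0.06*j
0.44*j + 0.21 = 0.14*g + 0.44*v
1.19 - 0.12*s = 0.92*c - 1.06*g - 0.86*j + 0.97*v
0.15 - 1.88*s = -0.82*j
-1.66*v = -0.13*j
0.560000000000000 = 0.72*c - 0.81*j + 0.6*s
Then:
No Solution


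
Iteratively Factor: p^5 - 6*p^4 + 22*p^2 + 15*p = (p + 1)*(p^4 - 7*p^3 + 7*p^2 + 15*p) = (p - 3)*(p + 1)*(p^3 - 4*p^2 - 5*p) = (p - 5)*(p - 3)*(p + 1)*(p^2 + p) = (p - 5)*(p - 3)*(p + 1)^2*(p)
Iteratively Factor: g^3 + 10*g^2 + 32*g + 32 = (g + 4)*(g^2 + 6*g + 8) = (g + 4)^2*(g + 2)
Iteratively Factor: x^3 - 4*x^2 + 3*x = (x - 1)*(x^2 - 3*x) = (x - 3)*(x - 1)*(x)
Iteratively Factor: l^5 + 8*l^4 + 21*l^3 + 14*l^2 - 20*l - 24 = (l + 2)*(l^4 + 6*l^3 + 9*l^2 - 4*l - 12) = (l + 2)^2*(l^3 + 4*l^2 + l - 6) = (l + 2)^2*(l + 3)*(l^2 + l - 2) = (l + 2)^3*(l + 3)*(l - 1)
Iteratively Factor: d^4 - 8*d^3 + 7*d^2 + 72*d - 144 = (d - 4)*(d^3 - 4*d^2 - 9*d + 36) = (d - 4)*(d - 3)*(d^2 - d - 12) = (d - 4)*(d - 3)*(d + 3)*(d - 4)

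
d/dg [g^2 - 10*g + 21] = 2*g - 10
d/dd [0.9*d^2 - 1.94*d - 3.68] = 1.8*d - 1.94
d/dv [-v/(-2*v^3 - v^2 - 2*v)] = -(4*v + 1)/(2*v^2 + v + 2)^2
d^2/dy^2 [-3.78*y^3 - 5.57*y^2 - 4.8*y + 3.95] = -22.68*y - 11.14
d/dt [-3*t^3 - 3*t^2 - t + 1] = -9*t^2 - 6*t - 1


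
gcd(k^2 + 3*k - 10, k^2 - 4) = k - 2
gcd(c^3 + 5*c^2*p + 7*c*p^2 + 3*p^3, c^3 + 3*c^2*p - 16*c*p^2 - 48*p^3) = c + 3*p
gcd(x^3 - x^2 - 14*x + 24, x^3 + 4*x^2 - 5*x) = 1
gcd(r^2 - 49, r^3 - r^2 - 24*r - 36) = 1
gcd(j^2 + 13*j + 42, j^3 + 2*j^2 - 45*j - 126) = j + 6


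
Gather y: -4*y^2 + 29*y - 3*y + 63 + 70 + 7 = -4*y^2 + 26*y + 140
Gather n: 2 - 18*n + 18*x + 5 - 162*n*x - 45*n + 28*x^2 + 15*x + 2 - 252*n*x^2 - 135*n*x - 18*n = n*(-252*x^2 - 297*x - 81) + 28*x^2 + 33*x + 9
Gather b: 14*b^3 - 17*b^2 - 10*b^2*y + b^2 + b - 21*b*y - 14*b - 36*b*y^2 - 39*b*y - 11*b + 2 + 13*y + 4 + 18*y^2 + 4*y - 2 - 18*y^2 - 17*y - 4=14*b^3 + b^2*(-10*y - 16) + b*(-36*y^2 - 60*y - 24)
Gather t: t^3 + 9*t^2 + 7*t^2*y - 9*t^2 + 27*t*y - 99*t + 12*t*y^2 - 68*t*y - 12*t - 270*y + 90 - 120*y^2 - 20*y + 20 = t^3 + 7*t^2*y + t*(12*y^2 - 41*y - 111) - 120*y^2 - 290*y + 110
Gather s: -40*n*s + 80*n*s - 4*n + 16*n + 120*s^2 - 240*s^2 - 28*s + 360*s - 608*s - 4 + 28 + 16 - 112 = 12*n - 120*s^2 + s*(40*n - 276) - 72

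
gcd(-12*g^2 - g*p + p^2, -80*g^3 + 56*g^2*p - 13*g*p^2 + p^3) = -4*g + p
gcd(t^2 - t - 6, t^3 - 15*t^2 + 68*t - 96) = t - 3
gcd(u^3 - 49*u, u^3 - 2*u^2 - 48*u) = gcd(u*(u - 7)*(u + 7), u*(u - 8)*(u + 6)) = u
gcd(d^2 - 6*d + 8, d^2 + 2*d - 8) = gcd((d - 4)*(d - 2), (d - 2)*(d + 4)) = d - 2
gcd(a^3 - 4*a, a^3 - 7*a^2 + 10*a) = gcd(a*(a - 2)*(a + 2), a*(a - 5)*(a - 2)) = a^2 - 2*a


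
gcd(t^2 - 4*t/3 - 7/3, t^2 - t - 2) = t + 1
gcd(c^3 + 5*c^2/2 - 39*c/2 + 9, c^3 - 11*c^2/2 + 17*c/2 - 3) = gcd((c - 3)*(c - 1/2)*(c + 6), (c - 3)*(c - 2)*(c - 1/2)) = c^2 - 7*c/2 + 3/2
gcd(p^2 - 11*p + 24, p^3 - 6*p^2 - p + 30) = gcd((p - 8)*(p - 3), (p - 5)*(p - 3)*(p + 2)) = p - 3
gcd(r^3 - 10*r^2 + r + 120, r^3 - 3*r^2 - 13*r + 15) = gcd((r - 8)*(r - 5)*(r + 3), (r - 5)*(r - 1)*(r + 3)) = r^2 - 2*r - 15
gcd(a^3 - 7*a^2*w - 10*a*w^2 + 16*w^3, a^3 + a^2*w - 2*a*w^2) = -a^2 - a*w + 2*w^2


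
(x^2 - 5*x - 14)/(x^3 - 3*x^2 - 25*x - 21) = (x + 2)/(x^2 + 4*x + 3)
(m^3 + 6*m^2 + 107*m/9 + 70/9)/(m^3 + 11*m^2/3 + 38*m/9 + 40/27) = 3*(3*m^2 + 13*m + 14)/(9*m^2 + 18*m + 8)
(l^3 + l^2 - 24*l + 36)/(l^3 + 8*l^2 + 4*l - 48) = (l - 3)/(l + 4)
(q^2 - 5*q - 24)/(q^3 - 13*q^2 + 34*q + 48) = (q + 3)/(q^2 - 5*q - 6)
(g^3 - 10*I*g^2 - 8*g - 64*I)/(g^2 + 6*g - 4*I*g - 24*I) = (g^2 - 6*I*g + 16)/(g + 6)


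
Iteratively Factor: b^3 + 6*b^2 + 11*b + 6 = (b + 3)*(b^2 + 3*b + 2) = (b + 2)*(b + 3)*(b + 1)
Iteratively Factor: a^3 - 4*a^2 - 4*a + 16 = (a - 2)*(a^2 - 2*a - 8) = (a - 2)*(a + 2)*(a - 4)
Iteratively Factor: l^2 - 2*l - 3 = (l + 1)*(l - 3)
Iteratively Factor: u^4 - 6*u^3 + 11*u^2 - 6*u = (u)*(u^3 - 6*u^2 + 11*u - 6) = u*(u - 3)*(u^2 - 3*u + 2) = u*(u - 3)*(u - 1)*(u - 2)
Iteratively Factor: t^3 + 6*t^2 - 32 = (t + 4)*(t^2 + 2*t - 8) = (t - 2)*(t + 4)*(t + 4)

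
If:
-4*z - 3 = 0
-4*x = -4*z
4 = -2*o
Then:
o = -2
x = -3/4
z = -3/4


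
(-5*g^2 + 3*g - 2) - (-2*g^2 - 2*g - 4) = -3*g^2 + 5*g + 2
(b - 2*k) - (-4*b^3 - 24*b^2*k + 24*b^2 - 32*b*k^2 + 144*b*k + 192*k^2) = 4*b^3 + 24*b^2*k - 24*b^2 + 32*b*k^2 - 144*b*k + b - 192*k^2 - 2*k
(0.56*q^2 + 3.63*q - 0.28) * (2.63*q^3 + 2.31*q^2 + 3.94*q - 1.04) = 1.4728*q^5 + 10.8405*q^4 + 9.8553*q^3 + 13.073*q^2 - 4.8784*q + 0.2912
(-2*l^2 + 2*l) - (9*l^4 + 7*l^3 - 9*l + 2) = -9*l^4 - 7*l^3 - 2*l^2 + 11*l - 2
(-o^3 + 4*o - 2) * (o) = -o^4 + 4*o^2 - 2*o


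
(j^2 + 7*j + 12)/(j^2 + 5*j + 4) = (j + 3)/(j + 1)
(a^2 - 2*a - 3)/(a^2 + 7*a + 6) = (a - 3)/(a + 6)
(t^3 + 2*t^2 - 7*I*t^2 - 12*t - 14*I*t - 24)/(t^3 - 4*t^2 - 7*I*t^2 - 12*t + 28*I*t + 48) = (t + 2)/(t - 4)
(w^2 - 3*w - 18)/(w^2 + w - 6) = (w - 6)/(w - 2)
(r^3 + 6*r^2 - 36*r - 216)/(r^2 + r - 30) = (r^2 - 36)/(r - 5)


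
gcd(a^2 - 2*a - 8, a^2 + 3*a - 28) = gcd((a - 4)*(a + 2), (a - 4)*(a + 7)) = a - 4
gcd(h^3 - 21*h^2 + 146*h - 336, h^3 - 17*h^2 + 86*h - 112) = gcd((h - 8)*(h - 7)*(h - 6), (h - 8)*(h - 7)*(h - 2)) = h^2 - 15*h + 56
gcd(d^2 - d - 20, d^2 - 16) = d + 4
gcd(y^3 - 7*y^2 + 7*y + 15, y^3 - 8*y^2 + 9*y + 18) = y^2 - 2*y - 3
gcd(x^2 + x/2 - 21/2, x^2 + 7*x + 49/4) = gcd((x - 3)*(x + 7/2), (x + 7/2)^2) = x + 7/2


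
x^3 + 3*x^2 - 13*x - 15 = (x - 3)*(x + 1)*(x + 5)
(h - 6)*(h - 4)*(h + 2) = h^3 - 8*h^2 + 4*h + 48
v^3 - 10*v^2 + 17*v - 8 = (v - 8)*(v - 1)^2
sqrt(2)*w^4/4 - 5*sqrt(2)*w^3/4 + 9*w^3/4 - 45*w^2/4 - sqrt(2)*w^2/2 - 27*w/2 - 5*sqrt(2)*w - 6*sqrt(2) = (w/2 + 1/2)*(w - 6)*(w + 4*sqrt(2))*(sqrt(2)*w/2 + 1/2)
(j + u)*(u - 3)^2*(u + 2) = j*u^3 - 4*j*u^2 - 3*j*u + 18*j + u^4 - 4*u^3 - 3*u^2 + 18*u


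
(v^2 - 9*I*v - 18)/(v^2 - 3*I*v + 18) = (v - 3*I)/(v + 3*I)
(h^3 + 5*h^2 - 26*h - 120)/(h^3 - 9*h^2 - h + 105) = (h^2 + 10*h + 24)/(h^2 - 4*h - 21)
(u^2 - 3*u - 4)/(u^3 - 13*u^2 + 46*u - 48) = (u^2 - 3*u - 4)/(u^3 - 13*u^2 + 46*u - 48)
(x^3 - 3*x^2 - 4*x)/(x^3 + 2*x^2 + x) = (x - 4)/(x + 1)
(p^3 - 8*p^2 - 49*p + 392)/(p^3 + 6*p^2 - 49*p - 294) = (p - 8)/(p + 6)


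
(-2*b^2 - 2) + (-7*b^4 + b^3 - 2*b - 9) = -7*b^4 + b^3 - 2*b^2 - 2*b - 11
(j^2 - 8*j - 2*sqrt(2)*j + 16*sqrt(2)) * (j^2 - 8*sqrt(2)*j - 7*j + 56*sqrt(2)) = j^4 - 15*j^3 - 10*sqrt(2)*j^3 + 88*j^2 + 150*sqrt(2)*j^2 - 560*sqrt(2)*j - 480*j + 1792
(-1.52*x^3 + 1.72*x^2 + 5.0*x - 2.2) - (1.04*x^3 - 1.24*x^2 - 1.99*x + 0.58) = -2.56*x^3 + 2.96*x^2 + 6.99*x - 2.78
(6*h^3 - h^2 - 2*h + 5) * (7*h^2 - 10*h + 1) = 42*h^5 - 67*h^4 + 2*h^3 + 54*h^2 - 52*h + 5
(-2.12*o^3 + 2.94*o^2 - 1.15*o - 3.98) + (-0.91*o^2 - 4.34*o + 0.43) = -2.12*o^3 + 2.03*o^2 - 5.49*o - 3.55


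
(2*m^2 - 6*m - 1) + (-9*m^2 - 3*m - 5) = -7*m^2 - 9*m - 6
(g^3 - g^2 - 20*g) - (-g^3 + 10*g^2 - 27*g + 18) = 2*g^3 - 11*g^2 + 7*g - 18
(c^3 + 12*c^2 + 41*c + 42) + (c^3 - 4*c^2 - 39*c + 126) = 2*c^3 + 8*c^2 + 2*c + 168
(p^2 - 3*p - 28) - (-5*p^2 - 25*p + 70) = 6*p^2 + 22*p - 98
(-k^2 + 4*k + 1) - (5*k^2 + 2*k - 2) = -6*k^2 + 2*k + 3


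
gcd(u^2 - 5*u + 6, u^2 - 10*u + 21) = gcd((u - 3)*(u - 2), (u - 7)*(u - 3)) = u - 3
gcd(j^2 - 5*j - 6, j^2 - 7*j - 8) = j + 1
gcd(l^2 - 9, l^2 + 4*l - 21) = l - 3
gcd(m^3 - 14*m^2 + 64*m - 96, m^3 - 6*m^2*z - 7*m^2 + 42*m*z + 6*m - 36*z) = m - 6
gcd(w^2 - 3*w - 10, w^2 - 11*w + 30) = w - 5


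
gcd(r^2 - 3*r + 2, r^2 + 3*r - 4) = r - 1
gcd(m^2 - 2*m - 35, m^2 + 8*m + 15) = m + 5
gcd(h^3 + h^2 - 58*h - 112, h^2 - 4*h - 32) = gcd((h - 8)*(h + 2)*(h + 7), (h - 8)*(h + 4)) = h - 8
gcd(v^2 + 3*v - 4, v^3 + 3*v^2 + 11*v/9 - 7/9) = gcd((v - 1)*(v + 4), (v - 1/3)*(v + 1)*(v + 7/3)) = 1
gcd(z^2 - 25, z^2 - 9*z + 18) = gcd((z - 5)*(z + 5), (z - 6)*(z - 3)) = 1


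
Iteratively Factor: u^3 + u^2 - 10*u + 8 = (u - 1)*(u^2 + 2*u - 8) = (u - 2)*(u - 1)*(u + 4)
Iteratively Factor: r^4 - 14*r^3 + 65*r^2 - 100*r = (r)*(r^3 - 14*r^2 + 65*r - 100) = r*(r - 5)*(r^2 - 9*r + 20) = r*(r - 5)*(r - 4)*(r - 5)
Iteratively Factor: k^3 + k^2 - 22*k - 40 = (k - 5)*(k^2 + 6*k + 8) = (k - 5)*(k + 4)*(k + 2)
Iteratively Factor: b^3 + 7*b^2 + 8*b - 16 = (b + 4)*(b^2 + 3*b - 4) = (b - 1)*(b + 4)*(b + 4)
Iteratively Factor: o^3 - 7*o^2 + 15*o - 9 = (o - 1)*(o^2 - 6*o + 9) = (o - 3)*(o - 1)*(o - 3)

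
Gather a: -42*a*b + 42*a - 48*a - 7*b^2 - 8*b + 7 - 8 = a*(-42*b - 6) - 7*b^2 - 8*b - 1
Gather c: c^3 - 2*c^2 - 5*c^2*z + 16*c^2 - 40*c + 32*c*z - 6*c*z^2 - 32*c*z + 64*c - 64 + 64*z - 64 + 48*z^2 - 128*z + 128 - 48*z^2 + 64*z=c^3 + c^2*(14 - 5*z) + c*(24 - 6*z^2)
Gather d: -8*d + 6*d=-2*d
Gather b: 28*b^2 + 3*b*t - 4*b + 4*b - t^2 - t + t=28*b^2 + 3*b*t - t^2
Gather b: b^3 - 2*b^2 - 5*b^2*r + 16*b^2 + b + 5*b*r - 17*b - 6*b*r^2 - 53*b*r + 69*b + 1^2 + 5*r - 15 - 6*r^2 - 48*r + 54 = b^3 + b^2*(14 - 5*r) + b*(-6*r^2 - 48*r + 53) - 6*r^2 - 43*r + 40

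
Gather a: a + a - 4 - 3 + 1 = 2*a - 6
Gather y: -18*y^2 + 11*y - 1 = -18*y^2 + 11*y - 1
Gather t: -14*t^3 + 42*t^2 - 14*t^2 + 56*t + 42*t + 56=-14*t^3 + 28*t^2 + 98*t + 56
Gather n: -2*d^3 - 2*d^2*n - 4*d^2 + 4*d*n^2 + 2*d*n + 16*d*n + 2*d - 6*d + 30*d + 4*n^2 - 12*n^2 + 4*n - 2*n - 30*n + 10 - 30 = -2*d^3 - 4*d^2 + 26*d + n^2*(4*d - 8) + n*(-2*d^2 + 18*d - 28) - 20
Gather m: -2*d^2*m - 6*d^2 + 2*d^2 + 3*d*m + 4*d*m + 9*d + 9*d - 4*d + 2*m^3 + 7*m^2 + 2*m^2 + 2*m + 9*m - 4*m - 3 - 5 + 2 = -4*d^2 + 14*d + 2*m^3 + 9*m^2 + m*(-2*d^2 + 7*d + 7) - 6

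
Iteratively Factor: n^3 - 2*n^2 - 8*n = (n + 2)*(n^2 - 4*n) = n*(n + 2)*(n - 4)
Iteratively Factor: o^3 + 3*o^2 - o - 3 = (o + 3)*(o^2 - 1) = (o - 1)*(o + 3)*(o + 1)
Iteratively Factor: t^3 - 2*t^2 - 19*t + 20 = (t - 1)*(t^2 - t - 20) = (t - 5)*(t - 1)*(t + 4)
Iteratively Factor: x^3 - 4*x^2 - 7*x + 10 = (x + 2)*(x^2 - 6*x + 5) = (x - 1)*(x + 2)*(x - 5)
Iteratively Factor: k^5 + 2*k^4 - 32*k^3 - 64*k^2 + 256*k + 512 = (k - 4)*(k^4 + 6*k^3 - 8*k^2 - 96*k - 128) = (k - 4)^2*(k^3 + 10*k^2 + 32*k + 32) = (k - 4)^2*(k + 2)*(k^2 + 8*k + 16) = (k - 4)^2*(k + 2)*(k + 4)*(k + 4)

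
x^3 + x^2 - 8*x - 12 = (x - 3)*(x + 2)^2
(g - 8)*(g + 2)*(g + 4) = g^3 - 2*g^2 - 40*g - 64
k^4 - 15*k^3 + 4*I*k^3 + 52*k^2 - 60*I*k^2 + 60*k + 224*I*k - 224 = (k - 8)*(k - 7)*(k + 2*I)^2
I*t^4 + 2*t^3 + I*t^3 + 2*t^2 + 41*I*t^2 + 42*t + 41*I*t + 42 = (t - 7*I)*(t - I)*(t + 6*I)*(I*t + I)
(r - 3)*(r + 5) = r^2 + 2*r - 15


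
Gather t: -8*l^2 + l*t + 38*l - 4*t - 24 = -8*l^2 + 38*l + t*(l - 4) - 24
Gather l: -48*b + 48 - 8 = 40 - 48*b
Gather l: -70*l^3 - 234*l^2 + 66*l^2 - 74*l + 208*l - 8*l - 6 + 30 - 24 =-70*l^3 - 168*l^2 + 126*l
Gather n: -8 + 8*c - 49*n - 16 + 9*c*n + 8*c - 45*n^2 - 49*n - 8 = 16*c - 45*n^2 + n*(9*c - 98) - 32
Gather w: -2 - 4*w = -4*w - 2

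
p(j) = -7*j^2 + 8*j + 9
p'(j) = 8 - 14*j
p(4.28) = -84.99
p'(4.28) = -51.92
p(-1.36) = -14.83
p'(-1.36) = 27.04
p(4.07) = -74.39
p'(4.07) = -48.98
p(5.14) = -134.82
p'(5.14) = -63.96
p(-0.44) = 4.12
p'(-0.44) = 14.16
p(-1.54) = -19.92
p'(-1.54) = 29.56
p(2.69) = -20.13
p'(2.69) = -29.66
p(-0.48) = 3.55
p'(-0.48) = 14.72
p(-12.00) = -1095.00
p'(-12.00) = 176.00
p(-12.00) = -1095.00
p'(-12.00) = 176.00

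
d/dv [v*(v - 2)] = 2*v - 2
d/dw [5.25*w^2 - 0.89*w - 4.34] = 10.5*w - 0.89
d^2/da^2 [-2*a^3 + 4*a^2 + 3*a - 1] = 8 - 12*a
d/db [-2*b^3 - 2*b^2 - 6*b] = -6*b^2 - 4*b - 6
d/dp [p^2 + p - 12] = 2*p + 1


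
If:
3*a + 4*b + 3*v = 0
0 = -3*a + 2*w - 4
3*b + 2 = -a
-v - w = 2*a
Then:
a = -52/53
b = -18/53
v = 76/53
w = 28/53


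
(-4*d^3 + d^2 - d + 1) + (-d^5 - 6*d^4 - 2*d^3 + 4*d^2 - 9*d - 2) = -d^5 - 6*d^4 - 6*d^3 + 5*d^2 - 10*d - 1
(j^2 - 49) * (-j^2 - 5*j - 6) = -j^4 - 5*j^3 + 43*j^2 + 245*j + 294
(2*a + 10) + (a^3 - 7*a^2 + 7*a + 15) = a^3 - 7*a^2 + 9*a + 25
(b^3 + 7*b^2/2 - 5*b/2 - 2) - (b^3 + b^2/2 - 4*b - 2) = 3*b^2 + 3*b/2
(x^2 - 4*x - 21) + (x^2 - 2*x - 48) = 2*x^2 - 6*x - 69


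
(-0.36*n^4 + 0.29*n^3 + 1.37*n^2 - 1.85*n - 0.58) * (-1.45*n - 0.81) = 0.522*n^5 - 0.1289*n^4 - 2.2214*n^3 + 1.5728*n^2 + 2.3395*n + 0.4698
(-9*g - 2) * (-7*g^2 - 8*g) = 63*g^3 + 86*g^2 + 16*g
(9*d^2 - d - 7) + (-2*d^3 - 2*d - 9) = -2*d^3 + 9*d^2 - 3*d - 16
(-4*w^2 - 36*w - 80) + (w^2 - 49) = -3*w^2 - 36*w - 129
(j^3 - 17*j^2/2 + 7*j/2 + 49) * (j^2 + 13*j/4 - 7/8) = j^5 - 21*j^4/4 - 25*j^3 + 1085*j^2/16 + 2499*j/16 - 343/8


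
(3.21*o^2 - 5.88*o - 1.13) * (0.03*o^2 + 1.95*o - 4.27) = 0.0963*o^4 + 6.0831*o^3 - 25.2066*o^2 + 22.9041*o + 4.8251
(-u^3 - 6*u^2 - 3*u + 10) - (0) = -u^3 - 6*u^2 - 3*u + 10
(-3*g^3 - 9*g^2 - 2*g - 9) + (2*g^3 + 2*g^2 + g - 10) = -g^3 - 7*g^2 - g - 19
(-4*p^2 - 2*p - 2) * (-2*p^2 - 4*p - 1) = 8*p^4 + 20*p^3 + 16*p^2 + 10*p + 2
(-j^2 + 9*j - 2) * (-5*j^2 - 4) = 5*j^4 - 45*j^3 + 14*j^2 - 36*j + 8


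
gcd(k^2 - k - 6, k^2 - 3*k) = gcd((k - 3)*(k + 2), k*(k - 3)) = k - 3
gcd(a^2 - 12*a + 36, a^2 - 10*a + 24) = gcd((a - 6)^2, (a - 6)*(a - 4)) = a - 6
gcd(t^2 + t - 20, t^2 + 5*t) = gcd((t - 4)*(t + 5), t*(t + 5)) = t + 5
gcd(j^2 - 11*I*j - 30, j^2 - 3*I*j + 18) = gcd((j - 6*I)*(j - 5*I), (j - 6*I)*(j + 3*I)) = j - 6*I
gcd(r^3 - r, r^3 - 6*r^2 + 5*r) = r^2 - r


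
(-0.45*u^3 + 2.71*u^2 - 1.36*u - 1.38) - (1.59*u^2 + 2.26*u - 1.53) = -0.45*u^3 + 1.12*u^2 - 3.62*u + 0.15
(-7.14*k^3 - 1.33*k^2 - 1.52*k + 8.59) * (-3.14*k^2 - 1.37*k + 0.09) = 22.4196*k^5 + 13.958*k^4 + 5.9523*k^3 - 25.0099*k^2 - 11.9051*k + 0.7731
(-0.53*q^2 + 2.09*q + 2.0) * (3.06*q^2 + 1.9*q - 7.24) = -1.6218*q^4 + 5.3884*q^3 + 13.9282*q^2 - 11.3316*q - 14.48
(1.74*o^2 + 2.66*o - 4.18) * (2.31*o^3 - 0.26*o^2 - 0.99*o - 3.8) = 4.0194*o^5 + 5.6922*o^4 - 12.07*o^3 - 8.1586*o^2 - 5.9698*o + 15.884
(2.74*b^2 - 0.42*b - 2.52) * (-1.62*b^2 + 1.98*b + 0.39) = -4.4388*b^4 + 6.1056*b^3 + 4.3194*b^2 - 5.1534*b - 0.9828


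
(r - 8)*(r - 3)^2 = r^3 - 14*r^2 + 57*r - 72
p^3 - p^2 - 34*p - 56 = (p - 7)*(p + 2)*(p + 4)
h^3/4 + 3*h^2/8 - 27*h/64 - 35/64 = (h/4 + 1/4)*(h - 5/4)*(h + 7/4)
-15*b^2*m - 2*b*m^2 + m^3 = m*(-5*b + m)*(3*b + m)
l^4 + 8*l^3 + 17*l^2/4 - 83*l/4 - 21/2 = (l - 3/2)*(l + 1/2)*(l + 2)*(l + 7)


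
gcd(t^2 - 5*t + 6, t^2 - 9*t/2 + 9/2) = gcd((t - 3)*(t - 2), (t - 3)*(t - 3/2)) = t - 3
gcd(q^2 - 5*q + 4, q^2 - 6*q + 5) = q - 1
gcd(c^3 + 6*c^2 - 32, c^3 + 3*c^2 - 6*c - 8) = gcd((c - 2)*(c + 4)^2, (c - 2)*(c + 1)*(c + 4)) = c^2 + 2*c - 8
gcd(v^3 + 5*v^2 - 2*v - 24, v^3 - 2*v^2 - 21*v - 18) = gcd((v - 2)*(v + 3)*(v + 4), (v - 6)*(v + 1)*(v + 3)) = v + 3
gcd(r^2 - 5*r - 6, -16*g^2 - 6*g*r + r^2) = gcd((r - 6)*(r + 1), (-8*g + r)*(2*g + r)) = 1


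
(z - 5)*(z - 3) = z^2 - 8*z + 15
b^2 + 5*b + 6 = (b + 2)*(b + 3)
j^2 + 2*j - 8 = (j - 2)*(j + 4)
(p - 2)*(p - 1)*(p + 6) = p^3 + 3*p^2 - 16*p + 12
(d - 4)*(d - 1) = d^2 - 5*d + 4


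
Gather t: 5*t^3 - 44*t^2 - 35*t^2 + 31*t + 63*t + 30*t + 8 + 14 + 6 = 5*t^3 - 79*t^2 + 124*t + 28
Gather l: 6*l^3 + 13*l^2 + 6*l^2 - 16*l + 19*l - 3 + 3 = 6*l^3 + 19*l^2 + 3*l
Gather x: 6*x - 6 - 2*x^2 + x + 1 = -2*x^2 + 7*x - 5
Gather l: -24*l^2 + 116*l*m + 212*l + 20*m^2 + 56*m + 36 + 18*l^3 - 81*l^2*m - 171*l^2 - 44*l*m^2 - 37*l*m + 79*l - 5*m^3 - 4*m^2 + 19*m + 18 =18*l^3 + l^2*(-81*m - 195) + l*(-44*m^2 + 79*m + 291) - 5*m^3 + 16*m^2 + 75*m + 54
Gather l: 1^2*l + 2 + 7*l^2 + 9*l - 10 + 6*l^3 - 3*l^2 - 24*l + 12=6*l^3 + 4*l^2 - 14*l + 4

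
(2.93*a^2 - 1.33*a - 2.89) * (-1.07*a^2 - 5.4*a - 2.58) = -3.1351*a^4 - 14.3989*a^3 + 2.7149*a^2 + 19.0374*a + 7.4562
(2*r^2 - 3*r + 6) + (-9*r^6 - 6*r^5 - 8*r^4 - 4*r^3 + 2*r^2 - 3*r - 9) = -9*r^6 - 6*r^5 - 8*r^4 - 4*r^3 + 4*r^2 - 6*r - 3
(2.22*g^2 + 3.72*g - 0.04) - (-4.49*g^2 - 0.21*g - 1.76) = 6.71*g^2 + 3.93*g + 1.72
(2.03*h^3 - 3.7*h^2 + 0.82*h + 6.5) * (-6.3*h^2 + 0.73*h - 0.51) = -12.789*h^5 + 24.7919*h^4 - 8.9023*h^3 - 38.4644*h^2 + 4.3268*h - 3.315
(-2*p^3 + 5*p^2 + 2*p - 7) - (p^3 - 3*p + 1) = -3*p^3 + 5*p^2 + 5*p - 8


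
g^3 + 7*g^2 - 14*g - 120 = (g - 4)*(g + 5)*(g + 6)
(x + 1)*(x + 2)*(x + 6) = x^3 + 9*x^2 + 20*x + 12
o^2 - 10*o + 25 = (o - 5)^2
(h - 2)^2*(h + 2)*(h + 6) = h^4 + 4*h^3 - 16*h^2 - 16*h + 48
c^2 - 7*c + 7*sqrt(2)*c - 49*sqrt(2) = (c - 7)*(c + 7*sqrt(2))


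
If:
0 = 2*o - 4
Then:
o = 2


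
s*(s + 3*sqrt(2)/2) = s^2 + 3*sqrt(2)*s/2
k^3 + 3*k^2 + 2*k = k*(k + 1)*(k + 2)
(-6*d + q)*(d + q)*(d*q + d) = -6*d^3*q - 6*d^3 - 5*d^2*q^2 - 5*d^2*q + d*q^3 + d*q^2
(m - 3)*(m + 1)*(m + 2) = m^3 - 7*m - 6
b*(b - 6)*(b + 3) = b^3 - 3*b^2 - 18*b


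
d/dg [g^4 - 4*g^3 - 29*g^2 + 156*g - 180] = 4*g^3 - 12*g^2 - 58*g + 156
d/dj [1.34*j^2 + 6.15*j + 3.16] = 2.68*j + 6.15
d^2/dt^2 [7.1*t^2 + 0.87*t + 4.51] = 14.2000000000000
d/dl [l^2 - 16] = 2*l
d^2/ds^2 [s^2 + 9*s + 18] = 2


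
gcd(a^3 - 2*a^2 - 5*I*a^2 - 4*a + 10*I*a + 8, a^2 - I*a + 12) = a - 4*I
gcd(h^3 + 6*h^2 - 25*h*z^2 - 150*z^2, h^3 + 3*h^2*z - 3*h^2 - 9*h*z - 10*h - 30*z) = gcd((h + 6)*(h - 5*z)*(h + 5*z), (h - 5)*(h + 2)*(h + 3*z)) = 1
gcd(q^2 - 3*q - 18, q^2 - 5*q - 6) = q - 6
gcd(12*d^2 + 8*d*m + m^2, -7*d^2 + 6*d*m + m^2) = 1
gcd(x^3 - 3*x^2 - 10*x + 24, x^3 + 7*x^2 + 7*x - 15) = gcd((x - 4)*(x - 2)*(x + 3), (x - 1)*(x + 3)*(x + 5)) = x + 3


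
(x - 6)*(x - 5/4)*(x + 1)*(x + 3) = x^4 - 13*x^3/4 - 37*x^2/2 + 33*x/4 + 45/2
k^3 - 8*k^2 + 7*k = k*(k - 7)*(k - 1)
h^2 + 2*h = h*(h + 2)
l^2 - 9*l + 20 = (l - 5)*(l - 4)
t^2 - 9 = (t - 3)*(t + 3)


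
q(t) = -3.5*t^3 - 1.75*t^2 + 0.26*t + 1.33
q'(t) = -10.5*t^2 - 3.5*t + 0.26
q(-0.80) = 1.79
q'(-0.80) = -3.66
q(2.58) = -69.76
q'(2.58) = -78.66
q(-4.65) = 314.19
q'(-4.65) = -210.50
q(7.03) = -1299.33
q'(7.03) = -543.26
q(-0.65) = 1.38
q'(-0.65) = -1.90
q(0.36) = 1.03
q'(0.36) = -2.36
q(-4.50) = 283.66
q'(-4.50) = -196.62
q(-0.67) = 1.42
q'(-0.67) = -2.11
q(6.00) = -816.11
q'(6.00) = -398.74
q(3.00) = -108.14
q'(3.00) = -104.74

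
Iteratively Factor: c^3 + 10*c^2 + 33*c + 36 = (c + 4)*(c^2 + 6*c + 9) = (c + 3)*(c + 4)*(c + 3)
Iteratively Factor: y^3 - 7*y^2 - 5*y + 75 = (y - 5)*(y^2 - 2*y - 15) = (y - 5)*(y + 3)*(y - 5)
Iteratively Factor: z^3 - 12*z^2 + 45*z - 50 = (z - 2)*(z^2 - 10*z + 25) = (z - 5)*(z - 2)*(z - 5)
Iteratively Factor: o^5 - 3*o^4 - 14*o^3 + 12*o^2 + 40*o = (o - 2)*(o^4 - o^3 - 16*o^2 - 20*o) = o*(o - 2)*(o^3 - o^2 - 16*o - 20) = o*(o - 5)*(o - 2)*(o^2 + 4*o + 4) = o*(o - 5)*(o - 2)*(o + 2)*(o + 2)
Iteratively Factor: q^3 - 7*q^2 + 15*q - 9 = (q - 3)*(q^2 - 4*q + 3) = (q - 3)^2*(q - 1)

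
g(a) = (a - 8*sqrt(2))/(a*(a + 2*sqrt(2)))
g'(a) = -(a - 8*sqrt(2))/(a*(a + 2*sqrt(2))^2) + 1/(a*(a + 2*sqrt(2))) - (a - 8*sqrt(2))/(a^2*(a + 2*sqrt(2)))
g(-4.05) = -3.11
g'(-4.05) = -3.11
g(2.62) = -0.61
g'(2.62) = 0.41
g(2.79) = -0.54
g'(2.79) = 0.36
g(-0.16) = 26.87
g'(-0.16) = 155.55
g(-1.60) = 6.57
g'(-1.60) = -1.75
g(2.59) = -0.62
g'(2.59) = 0.43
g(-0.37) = 12.84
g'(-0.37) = 28.39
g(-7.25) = -0.58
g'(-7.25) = -0.18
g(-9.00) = -0.37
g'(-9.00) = -0.08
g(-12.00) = -0.21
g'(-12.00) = -0.03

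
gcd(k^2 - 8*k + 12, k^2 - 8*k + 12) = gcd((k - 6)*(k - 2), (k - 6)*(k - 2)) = k^2 - 8*k + 12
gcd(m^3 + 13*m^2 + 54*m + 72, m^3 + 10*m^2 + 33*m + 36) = m^2 + 7*m + 12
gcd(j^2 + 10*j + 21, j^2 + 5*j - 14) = j + 7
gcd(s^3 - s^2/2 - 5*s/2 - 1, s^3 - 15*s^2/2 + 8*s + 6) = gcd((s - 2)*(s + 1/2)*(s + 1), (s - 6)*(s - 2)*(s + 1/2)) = s^2 - 3*s/2 - 1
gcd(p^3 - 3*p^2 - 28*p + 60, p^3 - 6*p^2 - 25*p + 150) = p^2 - p - 30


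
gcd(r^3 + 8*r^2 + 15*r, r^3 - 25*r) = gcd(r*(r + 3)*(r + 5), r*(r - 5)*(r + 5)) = r^2 + 5*r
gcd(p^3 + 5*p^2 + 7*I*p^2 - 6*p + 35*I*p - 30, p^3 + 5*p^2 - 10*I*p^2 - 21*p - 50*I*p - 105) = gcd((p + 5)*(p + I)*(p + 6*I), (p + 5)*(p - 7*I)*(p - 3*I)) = p + 5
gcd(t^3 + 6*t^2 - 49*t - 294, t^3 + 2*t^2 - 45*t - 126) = t^2 - t - 42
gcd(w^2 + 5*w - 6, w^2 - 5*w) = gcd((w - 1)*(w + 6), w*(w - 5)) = 1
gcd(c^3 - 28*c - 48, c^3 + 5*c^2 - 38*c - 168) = c^2 - 2*c - 24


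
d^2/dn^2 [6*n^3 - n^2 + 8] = 36*n - 2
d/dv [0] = 0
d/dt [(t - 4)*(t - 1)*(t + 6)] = 3*t^2 + 2*t - 26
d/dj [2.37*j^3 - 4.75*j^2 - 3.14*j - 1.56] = 7.11*j^2 - 9.5*j - 3.14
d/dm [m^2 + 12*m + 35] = 2*m + 12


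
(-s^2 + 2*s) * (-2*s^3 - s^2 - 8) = 2*s^5 - 3*s^4 - 2*s^3 + 8*s^2 - 16*s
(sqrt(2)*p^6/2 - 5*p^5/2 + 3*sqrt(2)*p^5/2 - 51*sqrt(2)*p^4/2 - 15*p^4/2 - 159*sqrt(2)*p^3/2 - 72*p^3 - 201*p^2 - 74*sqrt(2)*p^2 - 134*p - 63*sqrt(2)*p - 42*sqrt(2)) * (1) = sqrt(2)*p^6/2 - 5*p^5/2 + 3*sqrt(2)*p^5/2 - 51*sqrt(2)*p^4/2 - 15*p^4/2 - 159*sqrt(2)*p^3/2 - 72*p^3 - 201*p^2 - 74*sqrt(2)*p^2 - 134*p - 63*sqrt(2)*p - 42*sqrt(2)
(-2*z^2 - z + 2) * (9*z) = -18*z^3 - 9*z^2 + 18*z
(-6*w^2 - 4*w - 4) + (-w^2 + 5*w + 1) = -7*w^2 + w - 3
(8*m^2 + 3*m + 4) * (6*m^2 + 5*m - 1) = 48*m^4 + 58*m^3 + 31*m^2 + 17*m - 4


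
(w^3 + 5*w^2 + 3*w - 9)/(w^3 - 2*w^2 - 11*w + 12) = (w + 3)/(w - 4)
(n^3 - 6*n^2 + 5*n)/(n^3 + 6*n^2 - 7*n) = (n - 5)/(n + 7)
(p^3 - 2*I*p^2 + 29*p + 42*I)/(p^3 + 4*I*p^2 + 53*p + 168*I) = (p + 2*I)/(p + 8*I)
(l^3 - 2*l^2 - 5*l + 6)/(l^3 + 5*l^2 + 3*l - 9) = (l^2 - l - 6)/(l^2 + 6*l + 9)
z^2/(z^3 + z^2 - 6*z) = z/(z^2 + z - 6)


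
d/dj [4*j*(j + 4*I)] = 8*j + 16*I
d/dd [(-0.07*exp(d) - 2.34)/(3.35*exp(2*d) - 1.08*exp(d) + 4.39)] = (0.2345*exp(2*d) + 15.678*exp(d) - 2.8345)*exp(d)/(11.2225*exp(4*d) - 7.236*exp(3*d) + 30.5794*exp(2*d) - 9.4824*exp(d) + 19.2721)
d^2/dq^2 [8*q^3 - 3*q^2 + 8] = 48*q - 6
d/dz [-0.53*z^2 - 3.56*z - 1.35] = -1.06*z - 3.56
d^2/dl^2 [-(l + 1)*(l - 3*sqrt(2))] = -2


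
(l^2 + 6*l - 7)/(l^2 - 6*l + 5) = (l + 7)/(l - 5)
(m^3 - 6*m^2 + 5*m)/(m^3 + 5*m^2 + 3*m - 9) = m*(m - 5)/(m^2 + 6*m + 9)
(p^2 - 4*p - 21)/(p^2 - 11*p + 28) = (p + 3)/(p - 4)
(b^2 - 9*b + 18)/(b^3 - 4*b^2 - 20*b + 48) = (b - 3)/(b^2 + 2*b - 8)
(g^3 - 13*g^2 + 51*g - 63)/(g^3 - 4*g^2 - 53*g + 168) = (g^2 - 10*g + 21)/(g^2 - g - 56)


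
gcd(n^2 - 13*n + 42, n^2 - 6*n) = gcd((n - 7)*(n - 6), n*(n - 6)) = n - 6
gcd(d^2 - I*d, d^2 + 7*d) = d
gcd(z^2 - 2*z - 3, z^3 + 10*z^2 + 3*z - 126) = z - 3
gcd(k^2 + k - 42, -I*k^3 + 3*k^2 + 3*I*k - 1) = 1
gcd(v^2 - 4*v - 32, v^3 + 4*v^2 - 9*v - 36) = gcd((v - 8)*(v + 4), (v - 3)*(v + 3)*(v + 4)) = v + 4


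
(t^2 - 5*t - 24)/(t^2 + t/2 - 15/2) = 2*(t - 8)/(2*t - 5)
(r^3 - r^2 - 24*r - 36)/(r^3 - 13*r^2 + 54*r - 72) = (r^2 + 5*r + 6)/(r^2 - 7*r + 12)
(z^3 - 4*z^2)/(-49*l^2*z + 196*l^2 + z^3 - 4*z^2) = z^2/(-49*l^2 + z^2)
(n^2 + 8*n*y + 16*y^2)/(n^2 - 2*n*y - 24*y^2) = (-n - 4*y)/(-n + 6*y)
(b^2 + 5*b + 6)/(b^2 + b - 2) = (b + 3)/(b - 1)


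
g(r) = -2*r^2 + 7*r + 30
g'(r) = 7 - 4*r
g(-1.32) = 17.28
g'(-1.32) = 12.28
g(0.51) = 33.05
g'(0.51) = 4.96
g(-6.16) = -89.01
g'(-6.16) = 31.64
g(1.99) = 36.01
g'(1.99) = -0.96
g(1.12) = 35.33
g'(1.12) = 2.52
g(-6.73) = -107.70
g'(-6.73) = 33.92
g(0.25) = 31.62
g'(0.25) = 6.00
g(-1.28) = 17.76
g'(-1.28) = 12.12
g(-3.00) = -9.00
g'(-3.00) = 19.00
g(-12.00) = -342.00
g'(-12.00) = 55.00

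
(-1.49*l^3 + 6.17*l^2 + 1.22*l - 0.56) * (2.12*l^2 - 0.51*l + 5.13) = -3.1588*l^5 + 13.8403*l^4 - 8.204*l^3 + 29.8427*l^2 + 6.5442*l - 2.8728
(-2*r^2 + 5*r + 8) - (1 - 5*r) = -2*r^2 + 10*r + 7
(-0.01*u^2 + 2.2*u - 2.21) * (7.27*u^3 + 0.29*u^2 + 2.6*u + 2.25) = -0.0727*u^5 + 15.9911*u^4 - 15.4547*u^3 + 5.0566*u^2 - 0.796*u - 4.9725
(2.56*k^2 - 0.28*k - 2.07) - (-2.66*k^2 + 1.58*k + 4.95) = 5.22*k^2 - 1.86*k - 7.02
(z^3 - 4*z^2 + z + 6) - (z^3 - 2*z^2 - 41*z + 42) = -2*z^2 + 42*z - 36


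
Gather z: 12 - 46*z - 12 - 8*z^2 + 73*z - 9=-8*z^2 + 27*z - 9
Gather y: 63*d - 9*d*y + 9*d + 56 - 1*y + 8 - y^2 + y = -9*d*y + 72*d - y^2 + 64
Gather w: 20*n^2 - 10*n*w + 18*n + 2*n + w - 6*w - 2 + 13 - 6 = 20*n^2 + 20*n + w*(-10*n - 5) + 5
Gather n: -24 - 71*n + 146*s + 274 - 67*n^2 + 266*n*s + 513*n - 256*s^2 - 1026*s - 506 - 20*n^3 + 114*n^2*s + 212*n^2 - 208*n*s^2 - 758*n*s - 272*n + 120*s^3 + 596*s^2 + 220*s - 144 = -20*n^3 + n^2*(114*s + 145) + n*(-208*s^2 - 492*s + 170) + 120*s^3 + 340*s^2 - 660*s - 400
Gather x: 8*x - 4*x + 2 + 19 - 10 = 4*x + 11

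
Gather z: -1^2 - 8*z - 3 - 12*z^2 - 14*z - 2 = -12*z^2 - 22*z - 6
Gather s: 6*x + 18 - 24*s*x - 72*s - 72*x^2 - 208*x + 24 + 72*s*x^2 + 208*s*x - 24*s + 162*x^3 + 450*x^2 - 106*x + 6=s*(72*x^2 + 184*x - 96) + 162*x^3 + 378*x^2 - 308*x + 48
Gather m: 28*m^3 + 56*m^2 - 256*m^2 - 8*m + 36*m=28*m^3 - 200*m^2 + 28*m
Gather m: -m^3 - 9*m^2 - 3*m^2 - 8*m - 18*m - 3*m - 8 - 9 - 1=-m^3 - 12*m^2 - 29*m - 18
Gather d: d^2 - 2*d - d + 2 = d^2 - 3*d + 2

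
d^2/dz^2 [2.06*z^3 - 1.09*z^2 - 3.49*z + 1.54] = 12.36*z - 2.18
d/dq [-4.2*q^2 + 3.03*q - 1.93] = 3.03 - 8.4*q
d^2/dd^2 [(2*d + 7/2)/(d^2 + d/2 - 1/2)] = 2*((4*d + 1)^2*(4*d + 7) - 6*(4*d + 3)*(2*d^2 + d - 1))/(2*d^2 + d - 1)^3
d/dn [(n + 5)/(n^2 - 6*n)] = (-n^2 - 10*n + 30)/(n^2*(n^2 - 12*n + 36))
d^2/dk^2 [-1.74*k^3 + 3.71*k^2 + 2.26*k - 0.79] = 7.42 - 10.44*k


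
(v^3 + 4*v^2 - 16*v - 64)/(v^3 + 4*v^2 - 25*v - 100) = (v^2 - 16)/(v^2 - 25)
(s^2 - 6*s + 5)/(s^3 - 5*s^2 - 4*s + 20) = (s - 1)/(s^2 - 4)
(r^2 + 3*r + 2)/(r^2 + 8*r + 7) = (r + 2)/(r + 7)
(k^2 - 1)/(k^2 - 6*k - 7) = (k - 1)/(k - 7)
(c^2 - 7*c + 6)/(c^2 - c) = (c - 6)/c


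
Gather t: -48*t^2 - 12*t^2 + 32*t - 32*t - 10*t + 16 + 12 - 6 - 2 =-60*t^2 - 10*t + 20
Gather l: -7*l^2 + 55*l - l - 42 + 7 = -7*l^2 + 54*l - 35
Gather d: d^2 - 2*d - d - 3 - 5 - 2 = d^2 - 3*d - 10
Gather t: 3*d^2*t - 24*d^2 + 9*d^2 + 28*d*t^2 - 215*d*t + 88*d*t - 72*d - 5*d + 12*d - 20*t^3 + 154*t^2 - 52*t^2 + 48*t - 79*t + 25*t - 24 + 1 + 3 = -15*d^2 - 65*d - 20*t^3 + t^2*(28*d + 102) + t*(3*d^2 - 127*d - 6) - 20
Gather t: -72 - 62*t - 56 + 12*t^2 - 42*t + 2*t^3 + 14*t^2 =2*t^3 + 26*t^2 - 104*t - 128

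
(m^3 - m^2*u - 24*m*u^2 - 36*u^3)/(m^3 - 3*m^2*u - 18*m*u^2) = (m + 2*u)/m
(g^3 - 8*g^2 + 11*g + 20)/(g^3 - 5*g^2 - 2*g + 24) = (g^2 - 4*g - 5)/(g^2 - g - 6)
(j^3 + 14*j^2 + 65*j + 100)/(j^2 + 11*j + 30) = (j^2 + 9*j + 20)/(j + 6)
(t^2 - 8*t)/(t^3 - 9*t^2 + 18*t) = (t - 8)/(t^2 - 9*t + 18)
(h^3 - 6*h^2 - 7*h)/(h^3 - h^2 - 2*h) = (h - 7)/(h - 2)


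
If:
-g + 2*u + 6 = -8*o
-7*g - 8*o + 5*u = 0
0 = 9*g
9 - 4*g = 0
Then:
No Solution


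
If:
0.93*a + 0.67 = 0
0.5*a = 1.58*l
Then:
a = -0.72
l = -0.23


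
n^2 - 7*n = n*(n - 7)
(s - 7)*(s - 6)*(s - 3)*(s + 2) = s^4 - 14*s^3 + 49*s^2 + 36*s - 252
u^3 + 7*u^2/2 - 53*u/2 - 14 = (u - 4)*(u + 1/2)*(u + 7)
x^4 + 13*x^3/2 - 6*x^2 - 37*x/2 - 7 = (x - 2)*(x + 1/2)*(x + 1)*(x + 7)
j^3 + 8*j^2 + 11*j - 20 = (j - 1)*(j + 4)*(j + 5)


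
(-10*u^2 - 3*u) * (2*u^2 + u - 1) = -20*u^4 - 16*u^3 + 7*u^2 + 3*u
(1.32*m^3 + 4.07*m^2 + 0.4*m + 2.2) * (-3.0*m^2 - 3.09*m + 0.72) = -3.96*m^5 - 16.2888*m^4 - 12.8259*m^3 - 4.9056*m^2 - 6.51*m + 1.584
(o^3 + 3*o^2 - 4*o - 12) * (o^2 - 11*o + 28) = o^5 - 8*o^4 - 9*o^3 + 116*o^2 + 20*o - 336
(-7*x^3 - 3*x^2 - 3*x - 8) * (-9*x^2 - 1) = 63*x^5 + 27*x^4 + 34*x^3 + 75*x^2 + 3*x + 8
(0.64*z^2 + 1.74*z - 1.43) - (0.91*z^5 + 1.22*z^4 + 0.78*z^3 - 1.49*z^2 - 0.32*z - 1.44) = -0.91*z^5 - 1.22*z^4 - 0.78*z^3 + 2.13*z^2 + 2.06*z + 0.01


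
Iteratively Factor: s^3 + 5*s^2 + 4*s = (s)*(s^2 + 5*s + 4) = s*(s + 1)*(s + 4)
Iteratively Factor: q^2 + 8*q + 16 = (q + 4)*(q + 4)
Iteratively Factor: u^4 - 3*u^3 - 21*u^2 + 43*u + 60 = (u - 5)*(u^3 + 2*u^2 - 11*u - 12) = (u - 5)*(u + 4)*(u^2 - 2*u - 3) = (u - 5)*(u - 3)*(u + 4)*(u + 1)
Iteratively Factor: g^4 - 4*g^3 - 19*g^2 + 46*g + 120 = (g - 5)*(g^3 + g^2 - 14*g - 24) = (g - 5)*(g + 3)*(g^2 - 2*g - 8) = (g - 5)*(g - 4)*(g + 3)*(g + 2)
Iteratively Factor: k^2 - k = (k - 1)*(k)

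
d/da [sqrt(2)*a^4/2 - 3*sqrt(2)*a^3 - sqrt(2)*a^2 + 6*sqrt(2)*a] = sqrt(2)*(2*a^3 - 9*a^2 - 2*a + 6)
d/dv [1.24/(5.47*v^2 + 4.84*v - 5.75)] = (-13.5656*v - 6.0016)/(5.47*v^2 + 4.84*v - 5.75)^2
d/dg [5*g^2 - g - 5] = 10*g - 1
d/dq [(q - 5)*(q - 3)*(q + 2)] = 3*q^2 - 12*q - 1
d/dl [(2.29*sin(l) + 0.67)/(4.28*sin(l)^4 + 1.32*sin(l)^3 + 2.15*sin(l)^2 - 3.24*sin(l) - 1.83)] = -(29.4036*sin(l)^4 + 17.516*sin(l)^3 + 7.5767*sin(l)^2 + 2.881*sin(l) + 2.0199)*cos(l)/(4.28*sin(l)^4 + 1.32*sin(l)^3 + 2.15*sin(l)^2 - 3.24*sin(l) - 1.83)^2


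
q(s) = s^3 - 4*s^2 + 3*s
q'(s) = 3*s^2 - 8*s + 3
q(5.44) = 58.93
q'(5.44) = 48.26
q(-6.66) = -492.81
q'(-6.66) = 189.35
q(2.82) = -0.92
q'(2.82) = 4.30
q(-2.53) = -49.39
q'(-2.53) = 42.44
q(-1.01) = -8.14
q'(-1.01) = 14.14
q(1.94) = -1.93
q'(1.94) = -1.23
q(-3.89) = -131.06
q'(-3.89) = 79.52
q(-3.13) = -79.24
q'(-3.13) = 57.43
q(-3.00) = -72.00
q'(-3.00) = 54.00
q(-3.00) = -72.00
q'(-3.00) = 54.00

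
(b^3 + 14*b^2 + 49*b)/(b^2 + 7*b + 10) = b*(b^2 + 14*b + 49)/(b^2 + 7*b + 10)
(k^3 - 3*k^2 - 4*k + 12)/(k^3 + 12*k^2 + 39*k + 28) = (k^3 - 3*k^2 - 4*k + 12)/(k^3 + 12*k^2 + 39*k + 28)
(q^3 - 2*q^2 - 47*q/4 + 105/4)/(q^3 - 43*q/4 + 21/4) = (2*q - 5)/(2*q - 1)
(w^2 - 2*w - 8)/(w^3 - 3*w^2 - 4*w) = (w + 2)/(w*(w + 1))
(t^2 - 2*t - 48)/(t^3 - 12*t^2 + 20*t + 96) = (t + 6)/(t^2 - 4*t - 12)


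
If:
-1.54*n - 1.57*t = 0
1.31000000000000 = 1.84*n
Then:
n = 0.71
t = -0.70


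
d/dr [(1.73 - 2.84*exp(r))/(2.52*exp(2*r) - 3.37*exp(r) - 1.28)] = (7.1568*exp(2*r) - 8.7192*exp(r) + 9.4653)*exp(r)/(6.3504*exp(4*r) - 16.9848*exp(3*r) + 4.9057*exp(2*r) + 8.6272*exp(r) + 1.6384)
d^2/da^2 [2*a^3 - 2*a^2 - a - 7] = 12*a - 4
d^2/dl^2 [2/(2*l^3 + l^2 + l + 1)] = 4*(-(6*l + 1)*(2*l^3 + l^2 + l + 1) + (6*l^2 + 2*l + 1)^2)/(2*l^3 + l^2 + l + 1)^3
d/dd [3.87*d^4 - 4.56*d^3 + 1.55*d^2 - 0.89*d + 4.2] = 15.48*d^3 - 13.68*d^2 + 3.1*d - 0.89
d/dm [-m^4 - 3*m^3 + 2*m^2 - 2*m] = -4*m^3 - 9*m^2 + 4*m - 2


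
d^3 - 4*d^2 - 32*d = d*(d - 8)*(d + 4)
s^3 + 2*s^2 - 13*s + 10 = (s - 2)*(s - 1)*(s + 5)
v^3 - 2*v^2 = v^2*(v - 2)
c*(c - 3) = c^2 - 3*c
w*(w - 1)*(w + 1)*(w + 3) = w^4 + 3*w^3 - w^2 - 3*w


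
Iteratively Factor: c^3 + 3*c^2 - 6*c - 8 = (c + 1)*(c^2 + 2*c - 8) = (c - 2)*(c + 1)*(c + 4)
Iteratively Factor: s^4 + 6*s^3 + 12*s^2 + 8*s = (s + 2)*(s^3 + 4*s^2 + 4*s) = s*(s + 2)*(s^2 + 4*s + 4) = s*(s + 2)^2*(s + 2)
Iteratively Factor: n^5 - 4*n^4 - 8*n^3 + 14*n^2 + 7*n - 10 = (n + 2)*(n^4 - 6*n^3 + 4*n^2 + 6*n - 5) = (n - 1)*(n + 2)*(n^3 - 5*n^2 - n + 5) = (n - 1)*(n + 1)*(n + 2)*(n^2 - 6*n + 5) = (n - 5)*(n - 1)*(n + 1)*(n + 2)*(n - 1)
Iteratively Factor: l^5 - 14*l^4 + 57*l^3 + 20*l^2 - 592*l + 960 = (l + 3)*(l^4 - 17*l^3 + 108*l^2 - 304*l + 320) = (l - 4)*(l + 3)*(l^3 - 13*l^2 + 56*l - 80) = (l - 5)*(l - 4)*(l + 3)*(l^2 - 8*l + 16) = (l - 5)*(l - 4)^2*(l + 3)*(l - 4)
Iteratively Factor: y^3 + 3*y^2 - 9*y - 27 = (y - 3)*(y^2 + 6*y + 9) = (y - 3)*(y + 3)*(y + 3)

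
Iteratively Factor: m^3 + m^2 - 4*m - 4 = (m - 2)*(m^2 + 3*m + 2) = (m - 2)*(m + 2)*(m + 1)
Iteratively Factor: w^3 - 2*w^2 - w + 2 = (w - 1)*(w^2 - w - 2) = (w - 2)*(w - 1)*(w + 1)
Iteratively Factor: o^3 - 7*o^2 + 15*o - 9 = (o - 1)*(o^2 - 6*o + 9) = (o - 3)*(o - 1)*(o - 3)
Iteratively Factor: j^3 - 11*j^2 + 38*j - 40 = (j - 5)*(j^2 - 6*j + 8) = (j - 5)*(j - 4)*(j - 2)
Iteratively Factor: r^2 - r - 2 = (r - 2)*(r + 1)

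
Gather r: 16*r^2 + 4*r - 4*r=16*r^2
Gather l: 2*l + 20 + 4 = 2*l + 24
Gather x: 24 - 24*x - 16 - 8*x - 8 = -32*x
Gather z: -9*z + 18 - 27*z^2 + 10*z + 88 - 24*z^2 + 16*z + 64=-51*z^2 + 17*z + 170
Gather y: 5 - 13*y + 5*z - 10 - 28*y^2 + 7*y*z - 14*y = -28*y^2 + y*(7*z - 27) + 5*z - 5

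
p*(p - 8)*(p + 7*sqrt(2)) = p^3 - 8*p^2 + 7*sqrt(2)*p^2 - 56*sqrt(2)*p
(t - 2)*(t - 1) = t^2 - 3*t + 2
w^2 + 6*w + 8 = (w + 2)*(w + 4)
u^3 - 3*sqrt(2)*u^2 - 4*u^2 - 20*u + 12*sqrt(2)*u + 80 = (u - 4)*(u - 5*sqrt(2))*(u + 2*sqrt(2))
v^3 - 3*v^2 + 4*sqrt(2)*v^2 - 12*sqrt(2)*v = v*(v - 3)*(v + 4*sqrt(2))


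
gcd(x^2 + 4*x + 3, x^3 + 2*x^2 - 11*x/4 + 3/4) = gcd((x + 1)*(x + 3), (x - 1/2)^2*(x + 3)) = x + 3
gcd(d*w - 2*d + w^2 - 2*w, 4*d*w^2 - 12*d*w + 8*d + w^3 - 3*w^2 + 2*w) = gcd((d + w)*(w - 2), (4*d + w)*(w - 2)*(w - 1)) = w - 2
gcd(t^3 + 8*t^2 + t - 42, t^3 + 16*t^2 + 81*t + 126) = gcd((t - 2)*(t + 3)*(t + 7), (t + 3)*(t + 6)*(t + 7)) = t^2 + 10*t + 21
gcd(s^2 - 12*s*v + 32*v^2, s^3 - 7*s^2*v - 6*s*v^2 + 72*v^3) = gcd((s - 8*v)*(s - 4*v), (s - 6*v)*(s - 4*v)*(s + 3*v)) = s - 4*v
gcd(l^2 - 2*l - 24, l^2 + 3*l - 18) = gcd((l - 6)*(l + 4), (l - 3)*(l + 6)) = 1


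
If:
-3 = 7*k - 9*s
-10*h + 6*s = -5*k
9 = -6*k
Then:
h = -5/4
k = -3/2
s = -5/6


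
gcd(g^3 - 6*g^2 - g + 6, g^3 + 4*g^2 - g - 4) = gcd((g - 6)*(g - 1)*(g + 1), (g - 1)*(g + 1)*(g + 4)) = g^2 - 1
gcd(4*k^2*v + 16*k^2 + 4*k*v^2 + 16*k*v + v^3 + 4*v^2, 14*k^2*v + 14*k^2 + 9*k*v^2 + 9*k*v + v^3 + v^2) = 2*k + v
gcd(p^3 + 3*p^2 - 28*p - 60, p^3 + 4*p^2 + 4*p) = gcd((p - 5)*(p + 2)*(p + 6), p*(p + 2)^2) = p + 2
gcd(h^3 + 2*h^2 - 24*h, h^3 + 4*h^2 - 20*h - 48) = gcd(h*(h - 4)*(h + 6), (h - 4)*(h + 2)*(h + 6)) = h^2 + 2*h - 24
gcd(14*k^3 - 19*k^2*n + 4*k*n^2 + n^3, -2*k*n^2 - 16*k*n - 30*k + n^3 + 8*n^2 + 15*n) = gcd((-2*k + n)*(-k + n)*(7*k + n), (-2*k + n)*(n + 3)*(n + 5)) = 2*k - n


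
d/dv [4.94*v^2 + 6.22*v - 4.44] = 9.88*v + 6.22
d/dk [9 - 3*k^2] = -6*k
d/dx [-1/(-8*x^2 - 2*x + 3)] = 2*(-8*x - 1)/(8*x^2 + 2*x - 3)^2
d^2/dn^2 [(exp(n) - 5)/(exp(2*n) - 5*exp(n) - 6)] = (exp(4*n) - 15*exp(3*n) + 111*exp(2*n) - 275*exp(n) + 186)*exp(n)/(exp(6*n) - 15*exp(5*n) + 57*exp(4*n) + 55*exp(3*n) - 342*exp(2*n) - 540*exp(n) - 216)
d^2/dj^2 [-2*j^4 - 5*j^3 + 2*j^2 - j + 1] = -24*j^2 - 30*j + 4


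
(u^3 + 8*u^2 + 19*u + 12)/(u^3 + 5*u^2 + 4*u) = (u + 3)/u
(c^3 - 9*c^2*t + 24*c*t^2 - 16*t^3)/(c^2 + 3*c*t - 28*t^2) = (c^2 - 5*c*t + 4*t^2)/(c + 7*t)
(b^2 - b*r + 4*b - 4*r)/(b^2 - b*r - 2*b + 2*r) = (b + 4)/(b - 2)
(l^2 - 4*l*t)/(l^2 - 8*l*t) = (l - 4*t)/(l - 8*t)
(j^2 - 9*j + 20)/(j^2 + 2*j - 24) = (j - 5)/(j + 6)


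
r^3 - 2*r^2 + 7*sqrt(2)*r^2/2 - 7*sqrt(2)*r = r*(r - 2)*(r + 7*sqrt(2)/2)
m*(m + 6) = m^2 + 6*m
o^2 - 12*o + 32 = (o - 8)*(o - 4)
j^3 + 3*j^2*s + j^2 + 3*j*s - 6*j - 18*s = (j - 2)*(j + 3)*(j + 3*s)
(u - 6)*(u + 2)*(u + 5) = u^3 + u^2 - 32*u - 60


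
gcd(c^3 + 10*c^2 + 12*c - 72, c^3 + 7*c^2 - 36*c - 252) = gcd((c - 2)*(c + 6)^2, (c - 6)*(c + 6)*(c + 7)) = c + 6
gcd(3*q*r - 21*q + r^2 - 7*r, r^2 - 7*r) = r - 7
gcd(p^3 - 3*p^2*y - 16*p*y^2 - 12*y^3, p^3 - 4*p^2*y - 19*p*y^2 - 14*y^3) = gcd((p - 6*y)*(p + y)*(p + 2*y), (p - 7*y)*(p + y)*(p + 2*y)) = p^2 + 3*p*y + 2*y^2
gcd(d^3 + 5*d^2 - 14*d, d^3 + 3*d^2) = d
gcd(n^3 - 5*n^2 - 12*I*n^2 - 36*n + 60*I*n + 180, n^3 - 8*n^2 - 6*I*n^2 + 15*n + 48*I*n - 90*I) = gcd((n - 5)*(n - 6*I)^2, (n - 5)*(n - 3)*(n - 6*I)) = n^2 + n*(-5 - 6*I) + 30*I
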